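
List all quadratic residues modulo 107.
QRs mod 107: {1, 3, 4, 9, 10, 11, 12, 13, 14, 16, 19, 23, 25, 27, 29, 30, 33, 34, 35, 36, 37, 39, 40, 41, 42, 44, 47, 48, 49, 52, 53, 56, 57, 61, 62, 64, 69, 75, 76, 79, 81, 83, 85, 86, 87, 89, 90, 92, 99, 100, 101, 102, 105}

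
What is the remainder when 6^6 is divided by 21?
By repeated squaring (mod 21): 6^{1}≡6, 6^{2}≡15, 6^{4}≡15. Then 6^{6} = 6^{4+2} ≡ 15 × 15 ≡ 15 (mod 21)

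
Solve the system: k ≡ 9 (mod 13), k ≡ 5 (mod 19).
M = 13 × 19 = 247. M₁ = 19, y₁ ≡ 11 (mod 13). M₂ = 13, y₂ ≡ 3 (mod 19). k = 9×19×11 + 5×13×3 ≡ 100 (mod 247)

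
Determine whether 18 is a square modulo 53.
By Euler's criterion: 18^{26} ≡ 52 mod 53. Since this equals -1 (≡ 52), 18 is not a QR.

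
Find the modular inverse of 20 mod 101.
Since 101 is prime, by Fermat 20^(-1) ≡ 20^{99} ≡ 96 mod 101. Verify: 20 × 96 = 1920 ≡ 1 mod 101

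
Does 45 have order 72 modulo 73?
ord_73(45) divides 72. For each prime q|72: 45^{36}≡72, 45^{24}≡8, none ≡ 1. So 45 has order 72 and is a primitive root mod 73.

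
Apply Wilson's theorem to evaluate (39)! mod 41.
(40)! = (39)! × (40) ≡ -1 (mod 41). So (39)! ≡ -1 × (40)^(-1) ≡ (-1)×(-1) = 1 (mod 41)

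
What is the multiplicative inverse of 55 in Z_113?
Since 113 is prime, by Fermat 55^(-1) ≡ 55^{111} ≡ 37 mod 113. Verify: 55 × 37 = 2035 ≡ 1 mod 113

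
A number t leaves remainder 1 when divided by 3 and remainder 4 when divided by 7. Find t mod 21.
M = 3 × 7 = 21. M₁ = 7, y₁ ≡ 1 mod 3. M₂ = 3, y₂ ≡ 5 mod 7. t = 1×7×1 + 4×3×5 ≡ 4 mod 21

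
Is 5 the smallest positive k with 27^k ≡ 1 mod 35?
Powers of 27 mod 35: 27^1≡27, 27^2≡29, 27^3≡13, 27^4≡1. Already 27^4≡1, so the order is 4 < 5. No, the actual order is 4.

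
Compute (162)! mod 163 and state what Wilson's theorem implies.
(162)! mod 163 = 162. Since this equals -1 mod 163, Wilson confirms 163 is prime.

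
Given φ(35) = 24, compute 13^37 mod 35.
By Euler: 13^{24} ≡ 1 (mod 35) since gcd(13, 35) = 1. 37 = 1×24 + 13. So 13^{37} ≡ 13^{13} ≡ 13 (mod 35)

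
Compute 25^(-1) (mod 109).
Since 109 is prime, by Fermat 25^(-1) ≡ 25^{107} ≡ 48 (mod 109). Verify: 25 × 48 = 1200 ≡ 1 (mod 109)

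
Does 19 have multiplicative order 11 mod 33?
Powers of 19 mod 33: 19^1≡19, 19^2≡31, 19^3≡28, 19^4≡4, 19^5≡10, 19^6≡25, 19^7≡13, 19^8≡16, 19^9≡7, 19^10≡1. Already 19^10≡1, so the order is 10 < 11. No, the actual order is 10.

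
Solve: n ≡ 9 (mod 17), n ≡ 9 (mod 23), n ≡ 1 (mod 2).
M = 17 × 23 × 2 = 782. M₁ = 46, y₁ ≡ 10 (mod 17). M₂ = 34, y₂ ≡ 21 (mod 23). M₃ = 391, y₃ ≡ 1 (mod 2). n = 9×46×10 + 9×34×21 + 1×391×1 ≡ 9 (mod 782)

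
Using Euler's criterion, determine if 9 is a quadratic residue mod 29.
By Euler's criterion: 9^{14} ≡ 1 mod 29. Since this equals 1, 9 is a QR.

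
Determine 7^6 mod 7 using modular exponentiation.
By repeated squaring (mod 7): 7^{1}≡0, 7^{2}≡0, 7^{4}≡0. Then 7^{6} = 7^{4+2} ≡ 0 × 0 ≡ 0 (mod 7)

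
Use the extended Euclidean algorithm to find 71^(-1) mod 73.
Extended GCD: 71(36) + 73(-35) = 1. So 71^(-1) ≡ 36 mod 73. Verify: 71 × 36 = 2556 ≡ 1 mod 73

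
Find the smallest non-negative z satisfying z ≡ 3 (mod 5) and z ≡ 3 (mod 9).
M = 5 × 9 = 45. M₁ = 9, y₁ ≡ 4 (mod 5). M₂ = 5, y₂ ≡ 2 (mod 9). z = 3×9×4 + 3×5×2 ≡ 3 (mod 45)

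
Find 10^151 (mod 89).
Using Fermat: 10^{88} ≡ 1 (mod 89). 151 ≡ 63 (mod 88). So 10^{151} ≡ 10^{63} ≡ 72 (mod 89)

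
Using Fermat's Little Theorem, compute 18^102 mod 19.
By Fermat: 18^{18} ≡ 1 mod 19. 102 = 5×18 + 12. So 18^{102} ≡ 18^{12} ≡ 1 mod 19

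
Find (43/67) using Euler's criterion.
(43/67) = 43^{33} mod 67 = -1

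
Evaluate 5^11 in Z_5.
By repeated squaring mod 5: 5^{1}≡0, 5^{2}≡0, 5^{4}≡0, 5^{8}≡0. Then 5^{11} = 5^{8+2+1} ≡ 0 × 0 × 0 ≡ 0 mod 5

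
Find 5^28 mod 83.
By repeated squaring mod 83: 5^{1}≡5, 5^{2}≡25, 5^{4}≡44, 5^{8}≡27, 5^{16}≡65. Then 5^{28} = 5^{16+8+4} ≡ 65 × 27 × 44 ≡ 30 mod 83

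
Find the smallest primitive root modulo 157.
g = 5. Powers: [5, 25, 125, 154, 142, 82, 96, 9, 45, ...] generates all 156 non-zero residues.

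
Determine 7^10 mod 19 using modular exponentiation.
By repeated squaring mod 19: 7^{1}≡7, 7^{2}≡11, 7^{4}≡7, 7^{8}≡11. Then 7^{10} = 7^{8+2} ≡ 11 × 11 ≡ 7 mod 19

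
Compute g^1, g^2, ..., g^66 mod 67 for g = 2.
2^1, 2^2, ..., 2^{66} mod 67: [2, 4, 8, 16, 32, 64, 61, 55, 43, 19, 38, 9, 18, 36, 5, 10, 20, 40, 13, 26, 52, 37, 7, 14, 28, 56, 45, 23, 46, 25, 50, 33, 66, 65, 63, 59, 51, 35, 3, 6, 12, 24, 48, 29, 58, 49, 31, 62, 57, 47, 27, 54, 41, 15, 30, 60, 53, 39, 11, 22, 44, 21, 42, 17, 34, 1]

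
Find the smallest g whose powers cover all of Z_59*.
g = 2. Powers: [2, 4, 8, 16, 32, 5, 10, 20, 40, ...] generates all 58 non-zero residues.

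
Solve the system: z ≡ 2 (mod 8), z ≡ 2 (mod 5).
M = 8 × 5 = 40. M₁ = 5, y₁ ≡ 5 (mod 8). M₂ = 8, y₂ ≡ 2 (mod 5). z = 2×5×5 + 2×8×2 ≡ 2 (mod 40)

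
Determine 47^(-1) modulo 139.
Since 139 is prime, by Fermat 47^(-1) ≡ 47^{137} ≡ 71 mod 139. Verify: 47 × 71 = 3337 ≡ 1 mod 139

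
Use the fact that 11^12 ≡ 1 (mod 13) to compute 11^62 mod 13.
By Fermat: 11^{12} ≡ 1 (mod 13). 62 = 5×12 + 2. So 11^{62} ≡ 11^{2} ≡ 4 (mod 13)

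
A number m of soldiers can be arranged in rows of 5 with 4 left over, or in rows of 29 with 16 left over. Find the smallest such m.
M = 5 × 29 = 145. M₁ = 29, y₁ ≡ 4 (mod 5). M₂ = 5, y₂ ≡ 6 (mod 29). m = 4×29×4 + 16×5×6 ≡ 74 (mod 145)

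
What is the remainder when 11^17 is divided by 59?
By repeated squaring mod 59: 11^{1}≡11, 11^{2}≡3, 11^{4}≡9, 11^{8}≡22, 11^{16}≡12. Then 11^{17} = 11^{16+1} ≡ 12 × 11 ≡ 14 mod 59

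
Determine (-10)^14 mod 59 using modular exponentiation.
By repeated squaring mod 59: (-10)^{1}≡49, (-10)^{2}≡41, (-10)^{4}≡29, (-10)^{8}≡15. Then (-10)^{14} = (-10)^{8+4+2} ≡ 15 × 29 × 41 ≡ 17 mod 59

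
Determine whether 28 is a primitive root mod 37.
28^{18} ≡ 1 (mod 37) and 18 < 36, so ord_37(28) = 18 ≠ 36 and 28 is not a primitive root.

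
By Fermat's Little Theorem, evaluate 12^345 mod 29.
By Fermat: 12^{28} ≡ 1 mod 29. 345 ≡ 9 mod 28. So 12^{345} ≡ 12^{9} ≡ 12 mod 29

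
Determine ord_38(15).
Powers of 15 mod 38: 15^1≡15, 15^2≡35, 15^3≡31, 15^4≡9, 15^5≡21, 15^6≡11, 15^7≡13, 15^8≡5, 15^9≡37, 15^10≡23, 15^11≡3, 15^12≡7, 15^13≡29, 15^14≡17, 15^15≡27, 15^16≡25, 15^17≡33, 15^18≡1. So the order of 15 is 18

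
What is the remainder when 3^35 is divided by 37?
By repeated squaring mod 37: 3^{1}≡3, 3^{2}≡9, 3^{4}≡7, 3^{8}≡12, 3^{16}≡33, 3^{32}≡16. Then 3^{35} = 3^{32+2+1} ≡ 16 × 9 × 3 ≡ 25 mod 37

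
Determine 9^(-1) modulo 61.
Since 61 is prime, by Fermat 9^(-1) ≡ 9^{59} ≡ 34 (mod 61). Verify: 9 × 34 = 306 ≡ 1 (mod 61)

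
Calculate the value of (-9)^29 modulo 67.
By repeated squaring mod 67: (-9)^{1}≡58, (-9)^{2}≡14, (-9)^{4}≡62, (-9)^{8}≡25, (-9)^{16}≡22. Then (-9)^{29} = (-9)^{16+8+4+1} ≡ 22 × 25 × 62 × 58 ≡ 27 mod 67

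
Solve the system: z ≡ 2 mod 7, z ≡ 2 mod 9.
M = 7 × 9 = 63. M₁ = 9, y₁ ≡ 4 mod 7. M₂ = 7, y₂ ≡ 4 mod 9. z = 2×9×4 + 2×7×4 ≡ 2 mod 63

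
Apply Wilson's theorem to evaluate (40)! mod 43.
(42)! = (40)! × (41) × (42) ≡ -1 (mod 43). So (40)! ≡ -1 × [(42)(41)]^(-1) ≡ 21 (mod 43)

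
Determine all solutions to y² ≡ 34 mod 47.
The square roots of 34 mod 47 are 9 and 38. Verify: 9² = 81 ≡ 34 mod 47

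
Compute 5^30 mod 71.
By repeated squaring mod 71: 5^{1}≡5, 5^{2}≡25, 5^{4}≡57, 5^{8}≡54, 5^{16}≡5. Then 5^{30} = 5^{16+8+4+2} ≡ 5 × 54 × 57 × 25 ≡ 1 mod 71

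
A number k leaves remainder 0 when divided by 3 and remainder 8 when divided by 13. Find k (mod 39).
M = 3 × 13 = 39. M₁ = 13, y₁ ≡ 1 (mod 3). M₂ = 3, y₂ ≡ 9 (mod 13). k = 0×13×1 + 8×3×9 ≡ 21 (mod 39)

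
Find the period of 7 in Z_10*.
Powers of 7 mod 10: 7^1≡7, 7^2≡9, 7^3≡3, 7^4≡1. So the order of 7 is 4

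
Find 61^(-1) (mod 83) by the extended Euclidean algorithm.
Extended GCD: 61(-34) + 83(25) = 1. So 61^(-1) ≡ -34 ≡ 49 (mod 83). Verify: 61 × 49 = 2989 ≡ 1 (mod 83)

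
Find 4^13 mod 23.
By repeated squaring mod 23: 4^{1}≡4, 4^{2}≡16, 4^{4}≡3, 4^{8}≡9. Then 4^{13} = 4^{8+4+1} ≡ 9 × 3 × 4 ≡ 16 mod 23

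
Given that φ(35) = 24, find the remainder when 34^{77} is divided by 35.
By Euler: 34^{24} ≡ 1 (mod 35) since gcd(34, 35) = 1. 77 = 3×24 + 5. So 34^{77} ≡ 34^{5} ≡ 34 (mod 35)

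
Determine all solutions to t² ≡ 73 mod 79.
The square roots of 73 mod 79 are 51 and 28. Verify: 51² = 2601 ≡ 73 mod 79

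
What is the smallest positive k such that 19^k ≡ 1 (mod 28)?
Powers of 19 mod 28: 19^1≡19, 19^2≡25, 19^3≡27, 19^4≡9, 19^5≡3, 19^6≡1. ord_28(19) = 6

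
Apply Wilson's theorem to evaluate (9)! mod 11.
(10)! = (9)! × (10) ≡ -1 (mod 11). So (9)! ≡ -1 × (10)^(-1) ≡ (-1)×(-1) = 1 (mod 11)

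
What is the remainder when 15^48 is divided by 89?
By repeated squaring (mod 89): 15^{1}≡15, 15^{2}≡47, 15^{4}≡73, 15^{8}≡78, 15^{16}≡32, 15^{32}≡45. Then 15^{48} = 15^{32+16} ≡ 45 × 32 ≡ 16 (mod 89)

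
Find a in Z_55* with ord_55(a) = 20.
38 has order 20 mod 55 since 38^{20} ≡ 1 (mod 55) and no smaller power works.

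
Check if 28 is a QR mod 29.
By Euler's criterion: 28^{14} ≡ 1 (mod 29). Since this equals 1, 28 is a QR.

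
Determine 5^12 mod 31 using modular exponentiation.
By repeated squaring mod 31: 5^{1}≡5, 5^{2}≡25, 5^{4}≡5, 5^{8}≡25. Then 5^{12} = 5^{8+4} ≡ 25 × 5 ≡ 1 mod 31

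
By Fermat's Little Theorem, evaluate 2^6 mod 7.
By Fermat's Little Theorem, 2^{6} ≡ 1 mod 7 since 7 is prime and gcd(2, 7) = 1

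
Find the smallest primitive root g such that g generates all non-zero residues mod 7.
g = 3. For each prime q|6: 3^{3}≡6, 3^{2}≡2, none ≡ 1, so ord_7(3) = 6 and 3 is a primitive root.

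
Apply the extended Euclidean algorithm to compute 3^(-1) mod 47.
Extended GCD: 3(16) + 47(-1) = 1. So 3^(-1) ≡ 16 (mod 47). Verify: 3 × 16 = 48 ≡ 1 (mod 47)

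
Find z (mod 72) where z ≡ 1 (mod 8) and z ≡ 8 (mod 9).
M = 8 × 9 = 72. M₁ = 9, y₁ ≡ 1 (mod 8). M₂ = 8, y₂ ≡ 8 (mod 9). z = 1×9×1 + 8×8×8 ≡ 17 (mod 72)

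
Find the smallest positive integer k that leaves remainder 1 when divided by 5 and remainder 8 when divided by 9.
M = 5 × 9 = 45. M₁ = 9, y₁ ≡ 4 (mod 5). M₂ = 5, y₂ ≡ 2 (mod 9). k = 1×9×4 + 8×5×2 ≡ 26 (mod 45)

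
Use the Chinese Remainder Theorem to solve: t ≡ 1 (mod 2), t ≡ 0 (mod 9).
M = 2 × 9 = 18. M₁ = 9, y₁ ≡ 1 (mod 2). M₂ = 2, y₂ ≡ 5 (mod 9). t = 1×9×1 + 0×2×5 ≡ 9 (mod 18)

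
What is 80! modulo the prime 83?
(82)! = (80)! × (81) × (82) ≡ -1 mod 83. So (80)! ≡ -1 × [(82)(81)]^(-1) ≡ 41 mod 83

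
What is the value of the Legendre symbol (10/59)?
(10/59) = 10^{29} mod 59 = -1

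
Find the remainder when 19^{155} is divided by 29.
By Fermat: 19^{28} ≡ 1 (mod 29). 155 = 5×28 + 15. So 19^{155} ≡ 19^{15} ≡ 10 (mod 29)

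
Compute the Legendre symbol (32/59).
(32/59) = 32^{29} mod 59 = -1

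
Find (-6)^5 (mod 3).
By repeated squaring (mod 3): (-6)^{1}≡0, (-6)^{2}≡0, (-6)^{4}≡0. Then (-6)^{5} = (-6)^{4+1} ≡ 0 × 0 ≡ 0 (mod 3)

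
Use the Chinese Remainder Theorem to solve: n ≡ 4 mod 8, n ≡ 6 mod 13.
M = 8 × 13 = 104. M₁ = 13, y₁ ≡ 5 mod 8. M₂ = 8, y₂ ≡ 5 mod 13. n = 4×13×5 + 6×8×5 ≡ 84 mod 104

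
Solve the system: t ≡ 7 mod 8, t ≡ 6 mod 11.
M = 8 × 11 = 88. M₁ = 11, y₁ ≡ 3 mod 8. M₂ = 8, y₂ ≡ 7 mod 11. t = 7×11×3 + 6×8×7 ≡ 39 mod 88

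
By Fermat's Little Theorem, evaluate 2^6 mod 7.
By Fermat's Little Theorem, 2^{6} ≡ 1 (mod 7) since 7 is prime and gcd(2, 7) = 1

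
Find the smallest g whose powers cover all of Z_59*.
g = 2. For each prime q|58: 2^{29}≡58, 2^{2}≡4, none ≡ 1, so ord_59(2) = 58 and 2 is a primitive root.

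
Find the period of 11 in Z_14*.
Powers of 11 mod 14: 11^1≡11, 11^2≡9, 11^3≡1. ord_14(11) = 3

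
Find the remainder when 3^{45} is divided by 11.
By Fermat: 3^{10} ≡ 1 mod 11. 45 = 4×10 + 5. So 3^{45} ≡ 3^{5} ≡ 1 mod 11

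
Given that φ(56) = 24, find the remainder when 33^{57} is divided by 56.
By Euler: 33^{24} ≡ 1 (mod 56) since gcd(33, 56) = 1. 57 = 2×24 + 9. So 33^{57} ≡ 33^{9} ≡ 41 (mod 56)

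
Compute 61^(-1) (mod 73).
Since 73 is prime, by Fermat 61^(-1) ≡ 61^{71} ≡ 6 (mod 73). Verify: 61 × 6 = 366 ≡ 1 (mod 73)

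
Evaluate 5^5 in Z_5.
By repeated squaring mod 5: 5^{1}≡0, 5^{2}≡0, 5^{4}≡0. Then 5^{5} = 5^{4+1} ≡ 0 × 0 ≡ 0 mod 5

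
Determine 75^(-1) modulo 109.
Since 109 is prime, by Fermat 75^(-1) ≡ 75^{107} ≡ 16 (mod 109). Verify: 75 × 16 = 1200 ≡ 1 (mod 109)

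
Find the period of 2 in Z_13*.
Powers of 2 mod 13: 2^1≡2, 2^2≡4, 2^3≡8, 2^4≡3, 2^5≡6, 2^6≡12, 2^7≡11, 2^8≡9, 2^9≡5, 2^10≡10, 2^11≡7, 2^12≡1. Order = 12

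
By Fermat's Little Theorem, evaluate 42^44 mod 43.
By Fermat: 42^{42} ≡ 1 (mod 43). So 42^{44} = 42^{42} · 42^{2} ≡ 42^{2} ≡ 1 (mod 43)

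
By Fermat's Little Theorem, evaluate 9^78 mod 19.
By Fermat: 9^{18} ≡ 1 (mod 19). 78 = 4×18 + 6. So 9^{78} ≡ 9^{6} ≡ 11 (mod 19)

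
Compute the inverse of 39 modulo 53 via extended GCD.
Extended GCD: 39(-19) + 53(14) = 1. So 39^(-1) ≡ -19 ≡ 34 (mod 53). Verify: 39 × 34 = 1326 ≡ 1 (mod 53)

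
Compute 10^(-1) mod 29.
Since 29 is prime, by Fermat 10^(-1) ≡ 10^{27} ≡ 3 mod 29. Verify: 10 × 3 = 30 ≡ 1 mod 29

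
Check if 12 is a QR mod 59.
By Euler's criterion: 12^{29} ≡ 1 mod 59. Since this equals 1, 12 is a QR.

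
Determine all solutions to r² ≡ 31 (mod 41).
The square roots of 31 mod 41 are 20 and 21. Verify: 20² = 400 ≡ 31 (mod 41)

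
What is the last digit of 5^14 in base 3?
Using Fermat: 5^{2} ≡ 1 mod 3. 14 ≡ 0 mod 2. So 5^{14} ≡ 5^{0} ≡ 1 mod 3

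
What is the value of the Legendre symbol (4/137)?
(4/137) = 4^{68} mod 137 = 1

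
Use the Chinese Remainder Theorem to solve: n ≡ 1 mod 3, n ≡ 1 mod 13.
M = 3 × 13 = 39. M₁ = 13, y₁ ≡ 1 mod 3. M₂ = 3, y₂ ≡ 9 mod 13. n = 1×13×1 + 1×3×9 ≡ 1 mod 39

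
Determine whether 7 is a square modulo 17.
By Euler's criterion: 7^{8} ≡ 16 (mod 17). Since this equals -1 (≡ 16), 7 is not a QR.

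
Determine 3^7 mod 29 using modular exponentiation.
By repeated squaring mod 29: 3^{1}≡3, 3^{2}≡9, 3^{4}≡23. Then 3^{7} = 3^{4+2+1} ≡ 23 × 9 × 3 ≡ 12 mod 29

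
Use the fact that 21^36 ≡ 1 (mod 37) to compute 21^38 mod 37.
By Fermat: 21^{36} ≡ 1 (mod 37). So 21^{38} = 21^{36} · 21^{2} ≡ 21^{2} ≡ 34 (mod 37)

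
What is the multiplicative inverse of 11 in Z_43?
Since 43 is prime, by Fermat 11^(-1) ≡ 11^{41} ≡ 4 (mod 43). Verify: 11 × 4 = 44 ≡ 1 (mod 43)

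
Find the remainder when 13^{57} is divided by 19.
By Fermat: 13^{18} ≡ 1 (mod 19). 57 = 3×18 + 3. So 13^{57} ≡ 13^{3} ≡ 12 (mod 19)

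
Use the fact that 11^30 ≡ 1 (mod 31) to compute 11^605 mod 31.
By Fermat: 11^{30} ≡ 1 (mod 31). 605 ≡ 5 (mod 30). So 11^{605} ≡ 11^{5} ≡ 6 (mod 31)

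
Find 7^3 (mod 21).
7^{3} = 343 ≡ 7 (mod 21)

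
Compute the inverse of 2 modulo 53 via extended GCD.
Extended GCD: 2(-26) + 53(1) = 1. So 2^(-1) ≡ -26 ≡ 27 mod 53. Verify: 2 × 27 = 54 ≡ 1 mod 53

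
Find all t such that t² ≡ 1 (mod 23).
The square roots of 1 mod 23 are 1 and 22. Verify: 1² = 1 ≡ 1 (mod 23)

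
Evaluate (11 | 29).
(11/29) = 11^{14} mod 29 = -1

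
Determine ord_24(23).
Powers of 23 mod 24: 23^1≡23, 23^2≡1. Order = 2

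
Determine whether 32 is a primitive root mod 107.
ord_107(32) divides 106. For each prime q|106: 32^{53}≡106, 32^{2}≡61, none ≡ 1. So 32 has order 106 and is a primitive root mod 107.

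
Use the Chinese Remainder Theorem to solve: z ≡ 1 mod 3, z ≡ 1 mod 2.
M = 3 × 2 = 6. M₁ = 2, y₁ ≡ 2 mod 3. M₂ = 3, y₂ ≡ 1 mod 2. z = 1×2×2 + 1×3×1 ≡ 1 mod 6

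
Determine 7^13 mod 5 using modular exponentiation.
Using Fermat: 7^{4} ≡ 1 (mod 5). 13 ≡ 1 (mod 4). So 7^{13} ≡ 7^{1} ≡ 2 (mod 5)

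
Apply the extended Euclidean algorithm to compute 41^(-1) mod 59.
Extended GCD: 41(-23) + 59(16) = 1. So 41^(-1) ≡ -23 ≡ 36 mod 59. Verify: 41 × 36 = 1476 ≡ 1 mod 59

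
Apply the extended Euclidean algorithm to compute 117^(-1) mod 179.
Extended GCD: 117(-26) + 179(17) = 1. So 117^(-1) ≡ -26 ≡ 153 (mod 179). Verify: 117 × 153 = 17901 ≡ 1 (mod 179)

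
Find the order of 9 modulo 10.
Powers of 9 mod 10: 9^1≡9, 9^2≡1. So the order of 9 is 2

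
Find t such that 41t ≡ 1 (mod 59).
Since 59 is prime, by Fermat 41^(-1) ≡ 41^{57} ≡ 36 (mod 59). Verify: 41 × 36 = 1476 ≡ 1 (mod 59)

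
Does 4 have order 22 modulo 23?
4^{11} ≡ 1 (mod 23) and 11 < 22, so ord_23(4) = 11 ≠ 22 and 4 is not a primitive root.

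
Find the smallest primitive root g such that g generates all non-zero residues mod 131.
g = 2. For each prime q|130: 2^{65}≡130, 2^{26}≡53, 2^{10}≡107, none ≡ 1, so ord_131(2) = 130 and 2 is a primitive root.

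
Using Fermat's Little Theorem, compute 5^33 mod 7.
By Fermat: 5^{6} ≡ 1 mod 7. 33 = 5×6 + 3. So 5^{33} ≡ 5^{3} ≡ 6 mod 7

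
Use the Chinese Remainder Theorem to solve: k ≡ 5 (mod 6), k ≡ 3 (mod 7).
M = 6 × 7 = 42. M₁ = 7, y₁ ≡ 1 (mod 6). M₂ = 6, y₂ ≡ 6 (mod 7). k = 5×7×1 + 3×6×6 ≡ 17 (mod 42)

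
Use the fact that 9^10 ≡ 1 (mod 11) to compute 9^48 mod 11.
By Fermat: 9^{10} ≡ 1 (mod 11). 48 = 4×10 + 8. So 9^{48} ≡ 9^{8} ≡ 3 (mod 11)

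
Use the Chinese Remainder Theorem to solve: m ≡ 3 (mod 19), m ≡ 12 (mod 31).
M = 19 × 31 = 589. M₁ = 31, y₁ ≡ 8 (mod 19). M₂ = 19, y₂ ≡ 18 (mod 31). m = 3×31×8 + 12×19×18 ≡ 136 (mod 589)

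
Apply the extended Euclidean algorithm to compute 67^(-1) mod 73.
Extended GCD: 67(12) + 73(-11) = 1. So 67^(-1) ≡ 12 (mod 73). Verify: 67 × 12 = 804 ≡ 1 (mod 73)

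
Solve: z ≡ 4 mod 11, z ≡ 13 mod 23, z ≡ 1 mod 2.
M = 11 × 23 × 2 = 506. M₁ = 46, y₁ ≡ 6 mod 11. M₂ = 22, y₂ ≡ 22 mod 23. M₃ = 253, y₃ ≡ 1 mod 2. z = 4×46×6 + 13×22×22 + 1×253×1 ≡ 59 mod 506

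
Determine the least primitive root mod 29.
g = 2. Powers: [2, 4, 8, 16, 3, 6, ...] generates all 28 non-zero residues.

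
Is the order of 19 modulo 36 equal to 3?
Powers of 19 mod 36: 19^1≡19, 19^2≡1. Already 19^2≡1, so the order is 2 < 3. No, the actual order is 2.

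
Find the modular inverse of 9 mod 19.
Since 19 is prime, by Fermat 9^(-1) ≡ 9^{17} ≡ 17 (mod 19). Verify: 9 × 17 = 153 ≡ 1 (mod 19)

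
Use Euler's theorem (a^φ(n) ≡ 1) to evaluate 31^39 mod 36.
By Euler: 31^{12} ≡ 1 (mod 36) since gcd(31, 36) = 1. 39 = 3×12 + 3. So 31^{39} ≡ 31^{3} ≡ 19 (mod 36)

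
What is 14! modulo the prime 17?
(16)! = (14)! × (15) × (16) ≡ -1 mod 17. So (14)! ≡ -1 × [(16)(15)]^(-1) ≡ 8 mod 17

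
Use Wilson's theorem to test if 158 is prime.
(157)! mod 158 = 0. Since 0 ≢ -1 mod 158, 158 is not prime.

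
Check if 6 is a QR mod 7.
By Euler's criterion: 6^{3} ≡ 6 mod 7. Since this equals -1 (≡ 6), 6 is not a QR.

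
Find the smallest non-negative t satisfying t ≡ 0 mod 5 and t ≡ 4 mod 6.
M = 5 × 6 = 30. M₁ = 6, y₁ ≡ 1 mod 5. M₂ = 5, y₂ ≡ 5 mod 6. t = 0×6×1 + 4×5×5 ≡ 10 mod 30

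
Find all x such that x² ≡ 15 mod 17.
The square roots of 15 mod 17 are 7 and 10. Verify: 7² = 49 ≡ 15 mod 17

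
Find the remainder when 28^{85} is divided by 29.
By Fermat: 28^{28} ≡ 1 (mod 29). 85 = 3×28 + 1. So 28^{85} ≡ 28^{1} ≡ 28 (mod 29)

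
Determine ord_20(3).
Powers of 3 mod 20: 3^1≡3, 3^2≡9, 3^3≡7, 3^4≡1. So the order of 3 is 4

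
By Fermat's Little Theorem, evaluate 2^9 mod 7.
By Fermat: 2^{6} ≡ 1 mod 7. So 2^{9} = 2^{6} · 2^{3} ≡ 2^{3} ≡ 1 mod 7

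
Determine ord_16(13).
Powers of 13 mod 16: 13^1≡13, 13^2≡9, 13^3≡5, 13^4≡1. ord_16(13) = 4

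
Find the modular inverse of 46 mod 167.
Since 167 is prime, by Fermat 46^(-1) ≡ 46^{165} ≡ 69 (mod 167). Verify: 46 × 69 = 3174 ≡ 1 (mod 167)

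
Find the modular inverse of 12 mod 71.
Since 71 is prime, by Fermat 12^(-1) ≡ 12^{69} ≡ 6 (mod 71). Verify: 12 × 6 = 72 ≡ 1 (mod 71)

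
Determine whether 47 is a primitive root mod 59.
ord_59(47) divides 58. For each prime q|58: 47^{29}≡58, 47^{2}≡26, none ≡ 1. So 47 has order 58 and is a primitive root mod 59.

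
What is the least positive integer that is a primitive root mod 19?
g = 2. Powers: [2, 4, 8, 16, 13, 7, 14, 9, 18, ...] generates all 18 non-zero residues.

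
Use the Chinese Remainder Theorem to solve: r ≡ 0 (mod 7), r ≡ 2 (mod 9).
M = 7 × 9 = 63. M₁ = 9, y₁ ≡ 4 (mod 7). M₂ = 7, y₂ ≡ 4 (mod 9). r = 0×9×4 + 2×7×4 ≡ 56 (mod 63)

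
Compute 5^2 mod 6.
5^{2} = 25 ≡ 1 (mod 6)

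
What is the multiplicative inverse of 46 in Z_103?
Since 103 is prime, by Fermat 46^(-1) ≡ 46^{101} ≡ 56 mod 103. Verify: 46 × 56 = 2576 ≡ 1 mod 103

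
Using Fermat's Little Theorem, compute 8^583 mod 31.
By Fermat: 8^{30} ≡ 1 mod 31. 583 ≡ 13 mod 30. So 8^{583} ≡ 8^{13} ≡ 16 mod 31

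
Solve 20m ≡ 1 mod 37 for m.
Since 37 is prime, by Fermat 20^(-1) ≡ 20^{35} ≡ 13 mod 37. Verify: 20 × 13 = 260 ≡ 1 mod 37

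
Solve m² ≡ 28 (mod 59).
The square roots of 28 mod 59 are 21 and 38. Verify: 21² = 441 ≡ 28 (mod 59)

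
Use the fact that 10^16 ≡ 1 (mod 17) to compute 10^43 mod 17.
By Fermat: 10^{16} ≡ 1 (mod 17). 43 = 2×16 + 11. So 10^{43} ≡ 10^{11} ≡ 3 (mod 17)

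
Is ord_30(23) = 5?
Powers of 23 mod 30: 23^1≡23, 23^2≡19, 23^3≡17, 23^4≡1. Already 23^4≡1, so the order is 4 < 5. No, the actual order is 4.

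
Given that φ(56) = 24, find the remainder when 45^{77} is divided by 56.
By Euler: 45^{24} ≡ 1 mod 56 since gcd(45, 56) = 1. 77 = 3×24 + 5. So 45^{77} ≡ 45^{5} ≡ 5 mod 56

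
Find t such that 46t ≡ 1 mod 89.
Since 89 is prime, by Fermat 46^(-1) ≡ 46^{87} ≡ 60 mod 89. Verify: 46 × 60 = 2760 ≡ 1 mod 89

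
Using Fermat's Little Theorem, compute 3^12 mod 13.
By Fermat's Little Theorem, 3^{12} ≡ 1 (mod 13) since 13 is prime and gcd(3, 13) = 1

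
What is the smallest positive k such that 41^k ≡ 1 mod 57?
Powers of 41 mod 57: 41^1≡41, 41^2≡28, 41^3≡8, 41^4≡43, 41^5≡53, 41^6≡7, 41^7≡2, 41^8≡25, 41^9≡56, 41^10≡16, 41^11≡29, 41^12≡49, 41^13≡14, 41^14≡4, 41^15≡50, 41^16≡55, 41^17≡32, 41^18≡1. Order = 18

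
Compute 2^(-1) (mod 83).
Since 83 is prime, by Fermat 2^(-1) ≡ 2^{81} ≡ 42 (mod 83). Verify: 2 × 42 = 84 ≡ 1 (mod 83)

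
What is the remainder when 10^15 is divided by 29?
By repeated squaring mod 29: 10^{1}≡10, 10^{2}≡13, 10^{4}≡24, 10^{8}≡25. Then 10^{15} = 10^{8+4+2+1} ≡ 25 × 24 × 13 × 10 ≡ 19 mod 29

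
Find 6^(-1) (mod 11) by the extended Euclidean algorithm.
Extended GCD: 6(2) + 11(-1) = 1. So 6^(-1) ≡ 2 (mod 11). Verify: 6 × 2 = 12 ≡ 1 (mod 11)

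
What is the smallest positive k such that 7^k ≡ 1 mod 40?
Powers of 7 mod 40: 7^1≡7, 7^2≡9, 7^3≡23, 7^4≡1. ord_40(7) = 4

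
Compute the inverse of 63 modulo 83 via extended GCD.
Extended GCD: 63(29) + 83(-22) = 1. So 63^(-1) ≡ 29 mod 83. Verify: 63 × 29 = 1827 ≡ 1 mod 83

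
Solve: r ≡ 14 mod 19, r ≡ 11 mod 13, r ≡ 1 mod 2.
M = 19 × 13 × 2 = 494. M₁ = 26, y₁ ≡ 11 mod 19. M₂ = 38, y₂ ≡ 12 mod 13. M₃ = 247, y₃ ≡ 1 mod 2. r = 14×26×11 + 11×38×12 + 1×247×1 ≡ 375 mod 494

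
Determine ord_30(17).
Powers of 17 mod 30: 17^1≡17, 17^2≡19, 17^3≡23, 17^4≡1. Order = 4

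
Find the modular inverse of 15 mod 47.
Since 47 is prime, by Fermat 15^(-1) ≡ 15^{45} ≡ 22 mod 47. Verify: 15 × 22 = 330 ≡ 1 mod 47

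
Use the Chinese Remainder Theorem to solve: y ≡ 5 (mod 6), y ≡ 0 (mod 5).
M = 6 × 5 = 30. M₁ = 5, y₁ ≡ 5 (mod 6). M₂ = 6, y₂ ≡ 1 (mod 5). y = 5×5×5 + 0×6×1 ≡ 5 (mod 30)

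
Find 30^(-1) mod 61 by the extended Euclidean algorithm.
Extended GCD: 30(-2) + 61(1) = 1. So 30^(-1) ≡ -2 ≡ 59 mod 61. Verify: 30 × 59 = 1770 ≡ 1 mod 61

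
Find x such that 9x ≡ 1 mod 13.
Since 13 is prime, by Fermat 9^(-1) ≡ 9^{11} ≡ 3 mod 13. Verify: 9 × 3 = 27 ≡ 1 mod 13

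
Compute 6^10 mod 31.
By repeated squaring mod 31: 6^{1}≡6, 6^{2}≡5, 6^{4}≡25, 6^{8}≡5. Then 6^{10} = 6^{8+2} ≡ 5 × 5 ≡ 25 mod 31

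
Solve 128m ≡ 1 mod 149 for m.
Since 149 is prime, by Fermat 128^(-1) ≡ 128^{147} ≡ 78 mod 149. Verify: 128 × 78 = 9984 ≡ 1 mod 149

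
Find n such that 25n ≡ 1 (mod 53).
Since 53 is prime, by Fermat 25^(-1) ≡ 25^{51} ≡ 17 (mod 53). Verify: 25 × 17 = 425 ≡ 1 (mod 53)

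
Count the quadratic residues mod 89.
The squaring map on Z_89* is 2-to-1, so there are (88)/2 = 44 QRs.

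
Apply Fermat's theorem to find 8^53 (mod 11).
By Fermat: 8^{10} ≡ 1 (mod 11). 53 = 5×10 + 3. So 8^{53} ≡ 8^{3} ≡ 6 (mod 11)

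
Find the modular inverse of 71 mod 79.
Since 79 is prime, by Fermat 71^(-1) ≡ 71^{77} ≡ 69 (mod 79). Verify: 71 × 69 = 4899 ≡ 1 (mod 79)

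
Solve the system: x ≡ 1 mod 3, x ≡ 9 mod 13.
M = 3 × 13 = 39. M₁ = 13, y₁ ≡ 1 mod 3. M₂ = 3, y₂ ≡ 9 mod 13. x = 1×13×1 + 9×3×9 ≡ 22 mod 39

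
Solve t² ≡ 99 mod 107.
The square roots of 99 mod 107 are 62 and 45. Verify: 62² = 3844 ≡ 99 mod 107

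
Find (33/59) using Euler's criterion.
(33/59) = 33^{29} mod 59 = -1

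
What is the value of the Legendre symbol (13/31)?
(13/31) = 13^{15} mod 31 = -1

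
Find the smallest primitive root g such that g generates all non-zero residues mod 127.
g = 3. Powers: [3, 9, 27, 81, 116, 94, 28, 84, ...] generates all 126 non-zero residues.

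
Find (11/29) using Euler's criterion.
(11/29) = 11^{14} mod 29 = -1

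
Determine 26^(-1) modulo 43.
Since 43 is prime, by Fermat 26^(-1) ≡ 26^{41} ≡ 5 mod 43. Verify: 26 × 5 = 130 ≡ 1 mod 43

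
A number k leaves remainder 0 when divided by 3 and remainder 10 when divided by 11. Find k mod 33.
M = 3 × 11 = 33. M₁ = 11, y₁ ≡ 2 mod 3. M₂ = 3, y₂ ≡ 4 mod 11. k = 0×11×2 + 10×3×4 ≡ 21 mod 33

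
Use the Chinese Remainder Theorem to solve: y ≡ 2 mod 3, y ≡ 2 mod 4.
M = 3 × 4 = 12. M₁ = 4, y₁ ≡ 1 mod 3. M₂ = 3, y₂ ≡ 3 mod 4. y = 2×4×1 + 2×3×3 ≡ 2 mod 12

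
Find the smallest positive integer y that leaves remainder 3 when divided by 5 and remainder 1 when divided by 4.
M = 5 × 4 = 20. M₁ = 4, y₁ ≡ 4 mod 5. M₂ = 5, y₂ ≡ 1 mod 4. y = 3×4×4 + 1×5×1 ≡ 13 mod 20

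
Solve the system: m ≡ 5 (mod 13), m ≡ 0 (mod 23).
M = 13 × 23 = 299. M₁ = 23, y₁ ≡ 4 (mod 13). M₂ = 13, y₂ ≡ 16 (mod 23). m = 5×23×4 + 0×13×16 ≡ 161 (mod 299)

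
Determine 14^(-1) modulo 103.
Since 103 is prime, by Fermat 14^(-1) ≡ 14^{101} ≡ 81 (mod 103). Verify: 14 × 81 = 1134 ≡ 1 (mod 103)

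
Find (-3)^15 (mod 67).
By repeated squaring (mod 67): (-3)^{1}≡64, (-3)^{2}≡9, (-3)^{4}≡14, (-3)^{8}≡62. Then (-3)^{15} = (-3)^{8+4+2+1} ≡ 62 × 14 × 9 × 64 ≡ 14 (mod 67)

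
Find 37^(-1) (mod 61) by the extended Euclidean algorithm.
Extended GCD: 37(-28) + 61(17) = 1. So 37^(-1) ≡ -28 ≡ 33 (mod 61). Verify: 37 × 33 = 1221 ≡ 1 (mod 61)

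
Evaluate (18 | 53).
(18/53) = 18^{26} mod 53 = -1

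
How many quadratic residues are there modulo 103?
The squaring map on Z_103* is 2-to-1, so there are (102)/2 = 51 QRs.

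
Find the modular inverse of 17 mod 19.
Since 19 is prime, by Fermat 17^(-1) ≡ 17^{17} ≡ 9 (mod 19). Verify: 17 × 9 = 153 ≡ 1 (mod 19)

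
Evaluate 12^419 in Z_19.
Using Fermat: 12^{18} ≡ 1 (mod 19). 419 ≡ 5 (mod 18). So 12^{419} ≡ 12^{5} ≡ 8 (mod 19)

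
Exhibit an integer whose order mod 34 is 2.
33 has order 2 mod 34 since 33^{2} ≡ 1 (mod 34) and no smaller power works.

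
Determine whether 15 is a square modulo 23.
By Euler's criterion: 15^{11} ≡ 22 mod 23. Since this equals -1 (≡ 22), 15 is not a QR.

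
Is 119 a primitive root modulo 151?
119^{6} ≡ 1 mod 151 and 6 < 150, so ord_151(119) = 6 ≠ 150 and 119 is not a primitive root.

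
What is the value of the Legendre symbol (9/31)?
(9/31) = 9^{15} mod 31 = 1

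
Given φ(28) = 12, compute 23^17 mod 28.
By Euler: 23^{12} ≡ 1 mod 28 since gcd(23, 28) = 1. 17 = 1×12 + 5. So 23^{17} ≡ 23^{5} ≡ 11 mod 28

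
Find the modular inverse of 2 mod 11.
Since 11 is prime, by Fermat 2^(-1) ≡ 2^{9} ≡ 6 (mod 11). Verify: 2 × 6 = 12 ≡ 1 (mod 11)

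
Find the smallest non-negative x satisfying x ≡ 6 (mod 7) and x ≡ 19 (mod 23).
M = 7 × 23 = 161. M₁ = 23, y₁ ≡ 4 (mod 7). M₂ = 7, y₂ ≡ 10 (mod 23). x = 6×23×4 + 19×7×10 ≡ 111 (mod 161)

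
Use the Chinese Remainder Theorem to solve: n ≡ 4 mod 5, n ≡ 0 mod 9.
M = 5 × 9 = 45. M₁ = 9, y₁ ≡ 4 mod 5. M₂ = 5, y₂ ≡ 2 mod 9. n = 4×9×4 + 0×5×2 ≡ 9 mod 45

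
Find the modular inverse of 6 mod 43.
Since 43 is prime, by Fermat 6^(-1) ≡ 6^{41} ≡ 36 (mod 43). Verify: 6 × 36 = 216 ≡ 1 (mod 43)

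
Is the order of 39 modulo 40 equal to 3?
Powers of 39 mod 40: 39^1≡39, 39^2≡1. Already 39^2≡1, so the order is 2 < 3. No, the actual order is 2.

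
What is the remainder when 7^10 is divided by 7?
By repeated squaring mod 7: 7^{1}≡0, 7^{2}≡0, 7^{4}≡0, 7^{8}≡0. Then 7^{10} = 7^{8+2} ≡ 0 × 0 ≡ 0 mod 7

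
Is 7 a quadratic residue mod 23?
By Euler's criterion: 7^{11} ≡ 22 mod 23. Since this equals -1 (≡ 22), 7 is not a QR.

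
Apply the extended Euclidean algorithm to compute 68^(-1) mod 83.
Extended GCD: 68(11) + 83(-9) = 1. So 68^(-1) ≡ 11 mod 83. Verify: 68 × 11 = 748 ≡ 1 mod 83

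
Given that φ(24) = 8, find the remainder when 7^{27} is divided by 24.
By Euler: 7^{8} ≡ 1 mod 24 since gcd(7, 24) = 1. 27 = 3×8 + 3. So 7^{27} ≡ 7^{3} ≡ 7 mod 24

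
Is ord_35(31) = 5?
Powers of 31 mod 35: 31^1≡31, 31^2≡16, 31^3≡6, 31^4≡11, 31^5≡26, 31^6≡1. 31^5≡26≢1, so ord ≠ 5. No, the actual order is 6.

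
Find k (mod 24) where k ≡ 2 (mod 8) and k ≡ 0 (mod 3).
M = 8 × 3 = 24. M₁ = 3, y₁ ≡ 3 (mod 8). M₂ = 8, y₂ ≡ 2 (mod 3). k = 2×3×3 + 0×8×2 ≡ 18 (mod 24)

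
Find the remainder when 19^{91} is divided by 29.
By Fermat: 19^{28} ≡ 1 (mod 29). 91 = 3×28 + 7. So 19^{91} ≡ 19^{7} ≡ 12 (mod 29)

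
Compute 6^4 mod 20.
6^{4} = 1296 ≡ 16 mod 20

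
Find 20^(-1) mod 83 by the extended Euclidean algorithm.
Extended GCD: 20(-29) + 83(7) = 1. So 20^(-1) ≡ -29 ≡ 54 mod 83. Verify: 20 × 54 = 1080 ≡ 1 mod 83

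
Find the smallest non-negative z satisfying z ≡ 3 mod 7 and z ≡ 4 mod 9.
M = 7 × 9 = 63. M₁ = 9, y₁ ≡ 4 mod 7. M₂ = 7, y₂ ≡ 4 mod 9. z = 3×9×4 + 4×7×4 ≡ 31 mod 63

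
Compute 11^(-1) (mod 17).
Since 17 is prime, by Fermat 11^(-1) ≡ 11^{15} ≡ 14 (mod 17). Verify: 11 × 14 = 154 ≡ 1 (mod 17)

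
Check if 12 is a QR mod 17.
By Euler's criterion: 12^{8} ≡ 16 mod 17. Since this equals -1 (≡ 16), 12 is not a QR.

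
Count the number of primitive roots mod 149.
There are φ(149-1) = φ(148) = 72 primitive roots modulo 149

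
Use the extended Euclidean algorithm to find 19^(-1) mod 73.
Extended GCD: 19(-23) + 73(6) = 1. So 19^(-1) ≡ -23 ≡ 50 mod 73. Verify: 19 × 50 = 950 ≡ 1 mod 73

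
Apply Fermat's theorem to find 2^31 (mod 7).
By Fermat: 2^{6} ≡ 1 (mod 7). 31 = 5×6 + 1. So 2^{31} ≡ 2^{1} ≡ 2 (mod 7)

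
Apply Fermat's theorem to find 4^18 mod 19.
By Fermat's Little Theorem, 4^{18} ≡ 1 mod 19 since 19 is prime and gcd(4, 19) = 1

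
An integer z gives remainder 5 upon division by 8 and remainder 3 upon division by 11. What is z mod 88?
M = 8 × 11 = 88. M₁ = 11, y₁ ≡ 3 mod 8. M₂ = 8, y₂ ≡ 7 mod 11. z = 5×11×3 + 3×8×7 ≡ 69 mod 88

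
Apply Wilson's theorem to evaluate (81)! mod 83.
(82)! = (81)! × (82) ≡ -1 (mod 83). So (81)! ≡ -1 × (82)^(-1) ≡ (-1)×(-1) = 1 (mod 83)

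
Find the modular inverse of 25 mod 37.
Since 37 is prime, by Fermat 25^(-1) ≡ 25^{35} ≡ 3 (mod 37). Verify: 25 × 3 = 75 ≡ 1 (mod 37)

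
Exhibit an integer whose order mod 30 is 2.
11 has order 2 mod 30 since 11^{2} ≡ 1 (mod 30) and no smaller power works.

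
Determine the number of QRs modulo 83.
Exactly half the non-zero residues mod a prime are QRs: (83-1)/2 = 41.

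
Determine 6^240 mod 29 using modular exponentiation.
Using Fermat: 6^{28} ≡ 1 mod 29. 240 ≡ 16 mod 28. So 6^{240} ≡ 6^{16} ≡ 7 mod 29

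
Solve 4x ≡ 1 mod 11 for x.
Since 11 is prime, by Fermat 4^(-1) ≡ 4^{9} ≡ 3 mod 11. Verify: 4 × 3 = 12 ≡ 1 mod 11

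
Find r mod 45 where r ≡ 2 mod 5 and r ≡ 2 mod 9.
M = 5 × 9 = 45. M₁ = 9, y₁ ≡ 4 mod 5. M₂ = 5, y₂ ≡ 2 mod 9. r = 2×9×4 + 2×5×2 ≡ 2 mod 45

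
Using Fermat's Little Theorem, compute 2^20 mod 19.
By Fermat: 2^{18} ≡ 1 mod 19. So 2^{20} = 2^{18} · 2^{2} ≡ 2^{2} ≡ 4 mod 19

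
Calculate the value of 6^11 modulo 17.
By repeated squaring mod 17: 6^{1}≡6, 6^{2}≡2, 6^{4}≡4, 6^{8}≡16. Then 6^{11} = 6^{8+2+1} ≡ 16 × 2 × 6 ≡ 5 mod 17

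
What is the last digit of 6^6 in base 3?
By repeated squaring mod 3: 6^{1}≡0, 6^{2}≡0, 6^{4}≡0. Then 6^{6} = 6^{4+2} ≡ 0 × 0 ≡ 0 mod 3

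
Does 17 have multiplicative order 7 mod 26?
Powers of 17 mod 26: 17^1≡17, 17^2≡3, 17^3≡25, 17^4≡9, 17^5≡23, 17^6≡1. Already 17^6≡1, so the order is 6 < 7. No, the actual order is 6.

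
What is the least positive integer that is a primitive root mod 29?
g = 2. Powers: [2, 4, 8, 16, 3, 6, 12, 24, 19, 9, ...] generates all 28 non-zero residues.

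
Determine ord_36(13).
Powers of 13 mod 36: 13^1≡13, 13^2≡25, 13^3≡1. So the order of 13 is 3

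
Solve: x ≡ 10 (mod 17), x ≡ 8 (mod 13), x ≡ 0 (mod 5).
M = 17 × 13 × 5 = 1105. M₁ = 65, y₁ ≡ 11 (mod 17). M₂ = 85, y₂ ≡ 2 (mod 13). M₃ = 221, y₃ ≡ 1 (mod 5). x = 10×65×11 + 8×85×2 + 0×221×1 ≡ 775 (mod 1105)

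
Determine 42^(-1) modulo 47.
Since 47 is prime, by Fermat 42^(-1) ≡ 42^{45} ≡ 28 (mod 47). Verify: 42 × 28 = 1176 ≡ 1 (mod 47)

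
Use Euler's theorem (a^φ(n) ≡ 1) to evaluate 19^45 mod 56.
By Euler: 19^{24} ≡ 1 (mod 56) since gcd(19, 56) = 1. 45 = 1×24 + 21. So 19^{45} ≡ 19^{21} ≡ 27 (mod 56)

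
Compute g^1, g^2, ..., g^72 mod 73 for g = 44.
44^1, 44^2, ..., 44^{72} mod 73: [44, 38, 66, 57, 26, 49, 39, 37, 22, 19, 33, 65, 13, 61, 56, 55, 11, 46, 53, 69, 43, 67, 28, 64, 42, 23, 63, 71, 58, 70, 14, 32, 21, 48, 68, 72, 29, 35, 7, 16, 47, 24, 34, 36, 51, 54, 40, 8, 60, 12, 17, 18, 62, 27, 20, 4, 30, 6, 45, 9, 31, 50, 10, 2, 15, 3, 59, 41, 52, 25, 5, 1]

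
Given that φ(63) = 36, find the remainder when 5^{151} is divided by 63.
By Euler: 5^{36} ≡ 1 (mod 63) since gcd(5, 63) = 1. 151 = 4×36 + 7. So 5^{151} ≡ 5^{7} ≡ 5 (mod 63)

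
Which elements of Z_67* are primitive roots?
There are φ(66) = 20 primitive roots mod 67: {2, 7, 11, 12, 13, 18, 20, 28, 31, 32, 34, 41, 44, 46, 48, 50, 51, 57, 61, 63}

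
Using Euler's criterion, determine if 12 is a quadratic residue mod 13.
By Euler's criterion: 12^{6} ≡ 1 mod 13. Since this equals 1, 12 is a QR.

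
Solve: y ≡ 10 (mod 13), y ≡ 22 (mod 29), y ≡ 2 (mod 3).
M = 13 × 29 × 3 = 1131. M₁ = 87, y₁ ≡ 3 (mod 13). M₂ = 39, y₂ ≡ 3 (mod 29). M₃ = 377, y₃ ≡ 2 (mod 3). y = 10×87×3 + 22×39×3 + 2×377×2 ≡ 1037 (mod 1131)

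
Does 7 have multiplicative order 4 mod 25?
Powers of 7 mod 25: 7^1≡7, 7^2≡24, 7^3≡18, 7^4≡1. First k with 7^k≡1 is k=4. Yes, ord_25(7) = 4.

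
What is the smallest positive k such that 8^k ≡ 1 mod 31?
Powers of 8 mod 31: 8^1≡8, 8^2≡2, 8^3≡16, 8^4≡4, 8^5≡1. Order = 5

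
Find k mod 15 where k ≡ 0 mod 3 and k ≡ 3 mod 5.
M = 3 × 5 = 15. M₁ = 5, y₁ ≡ 2 mod 3. M₂ = 3, y₂ ≡ 2 mod 5. k = 0×5×2 + 3×3×2 ≡ 3 mod 15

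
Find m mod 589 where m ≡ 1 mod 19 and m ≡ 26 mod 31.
M = 19 × 31 = 589. M₁ = 31, y₁ ≡ 8 mod 19. M₂ = 19, y₂ ≡ 18 mod 31. m = 1×31×8 + 26×19×18 ≡ 305 mod 589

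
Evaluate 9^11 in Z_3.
By repeated squaring mod 3: 9^{1}≡0, 9^{2}≡0, 9^{4}≡0, 9^{8}≡0. Then 9^{11} = 9^{8+2+1} ≡ 0 × 0 × 0 ≡ 0 mod 3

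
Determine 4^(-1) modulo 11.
Since 11 is prime, by Fermat 4^(-1) ≡ 4^{9} ≡ 3 (mod 11). Verify: 4 × 3 = 12 ≡ 1 (mod 11)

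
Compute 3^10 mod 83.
By repeated squaring mod 83: 3^{1}≡3, 3^{2}≡9, 3^{4}≡81, 3^{8}≡4. Then 3^{10} = 3^{8+2} ≡ 4 × 9 ≡ 36 mod 83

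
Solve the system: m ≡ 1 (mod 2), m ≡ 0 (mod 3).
M = 2 × 3 = 6. M₁ = 3, y₁ ≡ 1 (mod 2). M₂ = 2, y₂ ≡ 2 (mod 3). m = 1×3×1 + 0×2×2 ≡ 3 (mod 6)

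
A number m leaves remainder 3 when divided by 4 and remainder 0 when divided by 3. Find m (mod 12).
M = 4 × 3 = 12. M₁ = 3, y₁ ≡ 3 (mod 4). M₂ = 4, y₂ ≡ 1 (mod 3). m = 3×3×3 + 0×4×1 ≡ 3 (mod 12)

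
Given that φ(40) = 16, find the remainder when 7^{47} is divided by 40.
By Euler: 7^{16} ≡ 1 mod 40 since gcd(7, 40) = 1. 47 = 2×16 + 15. So 7^{47} ≡ 7^{15} ≡ 23 mod 40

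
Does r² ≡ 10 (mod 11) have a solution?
By Euler's criterion: 10^{5} ≡ 10 (mod 11). Since this equals -1 (≡ 10), 10 is not a QR.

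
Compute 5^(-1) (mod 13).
Since 13 is prime, by Fermat 5^(-1) ≡ 5^{11} ≡ 8 (mod 13). Verify: 5 × 8 = 40 ≡ 1 (mod 13)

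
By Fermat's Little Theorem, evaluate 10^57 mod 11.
By Fermat: 10^{10} ≡ 1 (mod 11). 57 = 5×10 + 7. So 10^{57} ≡ 10^{7} ≡ 10 (mod 11)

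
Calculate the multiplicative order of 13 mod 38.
Powers of 13 mod 38: 13^1≡13, 13^2≡17, 13^3≡31, 13^4≡23, 13^5≡33, 13^6≡11, 13^7≡29, 13^8≡35, 13^9≡37, 13^10≡25, 13^11≡21, 13^12≡7, 13^13≡15, 13^14≡5, 13^15≡27, 13^16≡9, 13^17≡3, 13^18≡1. So the order of 13 is 18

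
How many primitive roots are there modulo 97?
A prime p has φ(p-1) primitive roots; here φ(96) = 32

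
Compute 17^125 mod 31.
Using Fermat: 17^{30} ≡ 1 (mod 31). 125 ≡ 5 (mod 30). So 17^{125} ≡ 17^{5} ≡ 26 (mod 31)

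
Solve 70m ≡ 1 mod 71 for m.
Since 71 is prime, by Fermat 70^(-1) ≡ 70^{69} ≡ 70 mod 71. Verify: 70 × 70 = 4900 ≡ 1 mod 71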